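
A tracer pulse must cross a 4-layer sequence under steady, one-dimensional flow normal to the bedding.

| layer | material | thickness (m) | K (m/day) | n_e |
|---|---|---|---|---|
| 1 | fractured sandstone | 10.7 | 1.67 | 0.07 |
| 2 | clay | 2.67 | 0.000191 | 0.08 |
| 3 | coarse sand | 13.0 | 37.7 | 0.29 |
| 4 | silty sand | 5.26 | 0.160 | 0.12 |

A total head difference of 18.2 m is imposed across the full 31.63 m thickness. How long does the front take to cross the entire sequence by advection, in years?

11.3

With flow normal to the layers, continuity requires the same specific discharge q through every layer.
Σ(b_i/K_i) = 10.7/1.67 + 2.67/0.000191 + 13.0/37.7 + 5.26/0.160 = 14019 d.
q = Δh / Σ(b_i/K_i) = 18.2 / 14019 = 0.001298 m/day.
In each layer the seepage velocity is v_i = q/n_i, so the layer transit time is t_i = b_i·n_i / q:
  layer 1 (fractured sandstone): t_1 = 10.7 × 0.07 / 0.001298 = 576.9 d
  layer 2 (clay): t_2 = 2.67 × 0.08 / 0.001298 = 164.5 d
  layer 3 (coarse sand): t_3 = 13.0 × 0.29 / 0.001298 = 2904 d
  layer 4 (silty sand): t_4 = 5.26 × 0.12 / 0.001298 = 486.2 d
Total t = Σ t_i = 4132 days = 11.31 years.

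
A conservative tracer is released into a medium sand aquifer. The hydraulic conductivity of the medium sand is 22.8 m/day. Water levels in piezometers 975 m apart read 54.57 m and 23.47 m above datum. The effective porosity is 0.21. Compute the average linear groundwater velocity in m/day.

3.46

Hydraulic gradient i = (54.57 − 23.47) / 975 = 31.1 / 975 = 0.03190.
Darcy flux q = K · i = 22.80 × 0.03190 = 0.7273 m/day.
Seepage velocity v = q / n_e = 0.7273 / 0.21 = 3.463 m/day.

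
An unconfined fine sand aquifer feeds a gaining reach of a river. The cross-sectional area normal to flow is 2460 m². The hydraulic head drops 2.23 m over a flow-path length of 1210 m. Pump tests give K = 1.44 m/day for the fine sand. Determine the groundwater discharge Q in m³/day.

6.53

Hydraulic gradient i = Δh / L = 2.23 / 1210 = 0.001843.
Darcy's law: Q = K · A · i = 1.440 × 2460 × 0.001843 = 6.529 m³/day.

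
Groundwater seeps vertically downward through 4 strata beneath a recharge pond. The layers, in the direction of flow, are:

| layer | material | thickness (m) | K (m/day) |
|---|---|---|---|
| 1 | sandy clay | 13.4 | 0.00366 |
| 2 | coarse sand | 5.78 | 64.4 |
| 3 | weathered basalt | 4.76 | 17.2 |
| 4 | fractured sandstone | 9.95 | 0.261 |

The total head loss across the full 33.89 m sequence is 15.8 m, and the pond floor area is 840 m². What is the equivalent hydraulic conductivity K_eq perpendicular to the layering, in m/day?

0.00916

Flow is perpendicular to layering, so the layers act in series and the equivalent K is the thickness-weighted harmonic mean.
Total thickness L = 13.4 + 5.78 + 4.76 + 9.95 = 33.89 m.
Σ(b_i/K_i) = 13.4/0.00366 + 5.78/64.4 + 4.76/17.2 + 9.95/0.261 = 3700 d.
K_eq = L / Σ(b_i/K_i) = 33.89 / 3700 = 0.009160 m/day.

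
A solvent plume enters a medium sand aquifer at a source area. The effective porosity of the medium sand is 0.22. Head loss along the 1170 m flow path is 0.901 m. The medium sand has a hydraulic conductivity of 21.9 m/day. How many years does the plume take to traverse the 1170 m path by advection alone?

41.8

Hydraulic gradient i = Δh / L = 0.901 / 1170 = 0.0007701.
Darcy flux q = K · i = 21.90 × 0.0007701 = 0.01686 m/day.
Seepage velocity v = q / n_e = 0.01686 / 0.22 = 0.07666 m/day.
Travel time t = L / v = 1170 / 0.07666 = 15262 days = 41.79 years.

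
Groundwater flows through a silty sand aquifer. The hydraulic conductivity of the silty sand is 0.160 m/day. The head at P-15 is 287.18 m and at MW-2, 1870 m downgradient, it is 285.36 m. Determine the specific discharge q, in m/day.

0.000156

Hydraulic gradient i = (287.18 − 285.36) / 1870 = 1.82 / 1870 = 0.0009733.
Specific discharge q = K · i = 0.1600 × 0.0009733 = 0.0001557 m/day.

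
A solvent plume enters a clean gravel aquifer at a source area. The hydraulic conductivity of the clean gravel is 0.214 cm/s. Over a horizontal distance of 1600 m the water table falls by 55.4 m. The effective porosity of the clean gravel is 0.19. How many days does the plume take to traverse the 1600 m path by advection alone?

Convert K: 0.214 cm/s × 864 = 184.9 m/day.
Hydraulic gradient i = Δh / L = 55.4 / 1600 = 0.03462.
Darcy flux q = K · i = 184.9 × 0.03462 = 6.402 m/day.
Seepage velocity v = q / n_e = 6.402 / 0.19 = 33.69 m/day.
Travel time t = L / v = 1600 / 33.69 = 47.48 days.

47.5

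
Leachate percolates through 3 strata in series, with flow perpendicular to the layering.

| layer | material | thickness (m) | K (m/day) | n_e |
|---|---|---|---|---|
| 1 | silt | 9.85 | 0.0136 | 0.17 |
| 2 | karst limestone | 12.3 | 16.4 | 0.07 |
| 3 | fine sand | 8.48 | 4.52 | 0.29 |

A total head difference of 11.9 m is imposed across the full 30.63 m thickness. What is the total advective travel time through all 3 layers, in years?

With flow normal to the layers, continuity requires the same specific discharge q through every layer.
Σ(b_i/K_i) = 9.85/0.0136 + 12.3/16.4 + 8.48/4.52 = 726.9 d.
q = Δh / Σ(b_i/K_i) = 11.9 / 726.9 = 0.01637 m/day.
In each layer the seepage velocity is v_i = q/n_i, so the layer transit time is t_i = b_i·n_i / q:
  layer 1 (silt): t_1 = 9.85 × 0.17 / 0.01637 = 102.3 d
  layer 2 (karst limestone): t_2 = 12.3 × 0.07 / 0.01637 = 52.59 d
  layer 3 (fine sand): t_3 = 8.48 × 0.29 / 0.01637 = 150.2 d
Total t = Σ t_i = 305.1 days = 0.8353 years.

0.835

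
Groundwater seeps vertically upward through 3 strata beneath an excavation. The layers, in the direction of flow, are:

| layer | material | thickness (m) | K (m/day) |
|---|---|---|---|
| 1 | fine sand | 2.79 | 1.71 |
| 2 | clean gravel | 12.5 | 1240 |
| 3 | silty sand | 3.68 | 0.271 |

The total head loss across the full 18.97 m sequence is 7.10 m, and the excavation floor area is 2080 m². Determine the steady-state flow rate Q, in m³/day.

970

Flow is perpendicular to layering, so the layers act in series and the equivalent K is the thickness-weighted harmonic mean.
Total thickness L = 2.79 + 12.5 + 3.68 = 18.97 m.
Σ(b_i/K_i) = 2.79/1.71 + 12.5/1240 + 3.68/0.271 = 15.22 d.
K_eq = L / Σ(b_i/K_i) = 18.97 / 15.22 = 1.246 m/day.
Q = K_eq · A · (Δh/L) = 1.246 × 2080 × (7.10/18.97) = 970.2 m³/day.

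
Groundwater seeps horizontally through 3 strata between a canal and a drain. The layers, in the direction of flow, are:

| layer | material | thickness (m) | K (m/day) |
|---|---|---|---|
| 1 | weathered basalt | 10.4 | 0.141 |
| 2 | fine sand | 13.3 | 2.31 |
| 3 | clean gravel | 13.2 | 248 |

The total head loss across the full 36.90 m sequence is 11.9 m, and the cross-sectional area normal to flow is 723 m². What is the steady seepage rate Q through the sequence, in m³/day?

108

Flow is perpendicular to layering, so the layers act in series and the equivalent K is the thickness-weighted harmonic mean.
Total thickness L = 10.4 + 13.3 + 13.2 = 36.90 m.
Σ(b_i/K_i) = 10.4/0.141 + 13.3/2.31 + 13.2/248 = 79.57 d.
K_eq = L / Σ(b_i/K_i) = 36.90 / 79.57 = 0.4637 m/day.
Q = K_eq · A · (Δh/L) = 0.4637 × 723 × (11.9/36.90) = 108.1 m³/day.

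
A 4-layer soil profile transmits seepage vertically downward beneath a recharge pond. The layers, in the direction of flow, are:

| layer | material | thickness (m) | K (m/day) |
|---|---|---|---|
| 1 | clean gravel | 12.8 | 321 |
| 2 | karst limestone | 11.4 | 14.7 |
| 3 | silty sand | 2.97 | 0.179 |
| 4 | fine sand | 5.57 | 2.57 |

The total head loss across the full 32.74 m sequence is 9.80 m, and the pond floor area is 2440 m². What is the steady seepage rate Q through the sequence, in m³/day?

1220

Flow is perpendicular to layering, so the layers act in series and the equivalent K is the thickness-weighted harmonic mean.
Total thickness L = 12.8 + 11.4 + 2.97 + 5.57 = 32.74 m.
Σ(b_i/K_i) = 12.8/321 + 11.4/14.7 + 2.97/0.179 + 5.57/2.57 = 19.57 d.
K_eq = L / Σ(b_i/K_i) = 32.74 / 19.57 = 1.673 m/day.
Q = K_eq · A · (Δh/L) = 1.673 × 2440 × (9.80/32.74) = 1222 m³/day.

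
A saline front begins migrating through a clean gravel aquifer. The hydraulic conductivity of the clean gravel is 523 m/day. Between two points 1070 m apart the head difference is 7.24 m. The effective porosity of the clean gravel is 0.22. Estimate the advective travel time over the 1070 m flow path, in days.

Hydraulic gradient i = Δh / L = 7.24 / 1070 = 0.006766.
Darcy flux q = K · i = 523.0 × 0.006766 = 3.539 m/day.
Seepage velocity v = q / n_e = 3.539 / 0.22 = 16.09 m/day.
Travel time t = L / v = 1070 / 16.09 = 66.52 days.

66.5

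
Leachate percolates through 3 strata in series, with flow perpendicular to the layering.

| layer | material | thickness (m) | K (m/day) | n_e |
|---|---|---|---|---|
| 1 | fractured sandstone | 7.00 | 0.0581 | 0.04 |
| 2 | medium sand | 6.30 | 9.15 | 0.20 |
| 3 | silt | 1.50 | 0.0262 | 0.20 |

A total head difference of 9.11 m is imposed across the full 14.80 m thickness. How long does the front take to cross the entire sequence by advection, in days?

With flow normal to the layers, continuity requires the same specific discharge q through every layer.
Σ(b_i/K_i) = 7.00/0.0581 + 6.30/9.15 + 1.50/0.0262 = 178.4 d.
q = Δh / Σ(b_i/K_i) = 9.11 / 178.4 = 0.05106 m/day.
In each layer the seepage velocity is v_i = q/n_i, so the layer transit time is t_i = b_i·n_i / q:
  layer 1 (fractured sandstone): t_1 = 7.00 × 0.04 / 0.05106 = 5.484 d
  layer 2 (medium sand): t_2 = 6.30 × 0.20 / 0.05106 = 24.68 d
  layer 3 (silt): t_3 = 1.50 × 0.20 / 0.05106 = 5.876 d
Total t = Σ t_i = 36.04 days.

36.0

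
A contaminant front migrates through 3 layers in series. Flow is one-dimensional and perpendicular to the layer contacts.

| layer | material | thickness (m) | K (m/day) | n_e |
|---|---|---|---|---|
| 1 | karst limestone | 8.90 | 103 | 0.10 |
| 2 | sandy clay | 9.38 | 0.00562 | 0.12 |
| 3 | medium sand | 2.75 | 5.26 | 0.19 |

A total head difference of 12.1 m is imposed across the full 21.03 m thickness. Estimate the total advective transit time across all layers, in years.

With flow normal to the layers, continuity requires the same specific discharge q through every layer.
Σ(b_i/K_i) = 8.90/103 + 9.38/0.00562 + 2.75/5.26 = 1670 d.
q = Δh / Σ(b_i/K_i) = 12.1 / 1670 = 0.007247 m/day.
In each layer the seepage velocity is v_i = q/n_i, so the layer transit time is t_i = b_i·n_i / q:
  layer 1 (karst limestone): t_1 = 8.90 × 0.10 / 0.007247 = 122.8 d
  layer 2 (sandy clay): t_2 = 9.38 × 0.12 / 0.007247 = 155.3 d
  layer 3 (medium sand): t_3 = 2.75 × 0.19 / 0.007247 = 72.10 d
Total t = Σ t_i = 350.2 days = 0.9589 years.

0.959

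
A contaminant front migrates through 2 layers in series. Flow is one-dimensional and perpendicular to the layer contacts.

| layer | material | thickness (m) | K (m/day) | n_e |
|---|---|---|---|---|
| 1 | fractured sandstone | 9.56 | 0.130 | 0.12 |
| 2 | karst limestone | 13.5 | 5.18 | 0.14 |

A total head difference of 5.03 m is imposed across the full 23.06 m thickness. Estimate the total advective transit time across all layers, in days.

46.0

With flow normal to the layers, continuity requires the same specific discharge q through every layer.
Σ(b_i/K_i) = 9.56/0.130 + 13.5/5.18 = 76.14 d.
q = Δh / Σ(b_i/K_i) = 5.03 / 76.14 = 0.06606 m/day.
In each layer the seepage velocity is v_i = q/n_i, so the layer transit time is t_i = b_i·n_i / q:
  layer 1 (fractured sandstone): t_1 = 9.56 × 0.12 / 0.06606 = 17.37 d
  layer 2 (karst limestone): t_2 = 13.5 × 0.14 / 0.06606 = 28.61 d
Total t = Σ t_i = 45.98 days.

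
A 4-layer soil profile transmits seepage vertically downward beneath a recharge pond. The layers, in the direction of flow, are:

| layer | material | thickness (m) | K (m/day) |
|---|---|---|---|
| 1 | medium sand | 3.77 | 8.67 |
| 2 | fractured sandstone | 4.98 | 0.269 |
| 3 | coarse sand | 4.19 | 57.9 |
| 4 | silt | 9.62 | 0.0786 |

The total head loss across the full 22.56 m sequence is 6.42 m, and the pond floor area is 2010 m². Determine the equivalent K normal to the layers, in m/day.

Flow is perpendicular to layering, so the layers act in series and the equivalent K is the thickness-weighted harmonic mean.
Total thickness L = 3.77 + 4.98 + 4.19 + 9.62 = 22.56 m.
Σ(b_i/K_i) = 3.77/8.67 + 4.98/0.269 + 4.19/57.9 + 9.62/0.0786 = 141.4 d.
K_eq = L / Σ(b_i/K_i) = 22.56 / 141.4 = 0.1595 m/day.

0.160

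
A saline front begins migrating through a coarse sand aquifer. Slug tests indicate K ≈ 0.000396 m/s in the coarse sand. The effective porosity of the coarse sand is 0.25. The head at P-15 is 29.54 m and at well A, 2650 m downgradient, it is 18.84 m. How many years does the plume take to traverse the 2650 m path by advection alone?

13.1

Convert K: 0.000396 m/s × 86400 = 34.21 m/day.
Hydraulic gradient i = (29.54 − 18.84) / 2650 = 10.7 / 2650 = 0.004038.
Darcy flux q = K · i = 34.21 × 0.004038 = 0.1381 m/day.
Seepage velocity v = q / n_e = 0.1381 / 0.25 = 0.5526 m/day.
Travel time t = L / v = 2650 / 0.5526 = 4796 days = 13.13 years.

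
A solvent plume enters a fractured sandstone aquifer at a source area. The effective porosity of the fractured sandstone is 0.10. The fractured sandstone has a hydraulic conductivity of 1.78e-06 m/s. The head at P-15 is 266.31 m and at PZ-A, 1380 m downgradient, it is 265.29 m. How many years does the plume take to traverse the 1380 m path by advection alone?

Convert K: 1.78e-06 m/s × 86400 = 0.1538 m/day.
Hydraulic gradient i = (266.31 − 265.29) / 1380 = 1.02 / 1380 = 0.0007391.
Darcy flux q = K · i = 0.1538 × 0.0007391 = 0.0001137 m/day.
Seepage velocity v = q / n_e = 0.0001137 / 0.10 = 0.001137 m/day.
Travel time t = L / v = 1380 / 0.001137 = 1.214e+06 days = 3324 years.

3320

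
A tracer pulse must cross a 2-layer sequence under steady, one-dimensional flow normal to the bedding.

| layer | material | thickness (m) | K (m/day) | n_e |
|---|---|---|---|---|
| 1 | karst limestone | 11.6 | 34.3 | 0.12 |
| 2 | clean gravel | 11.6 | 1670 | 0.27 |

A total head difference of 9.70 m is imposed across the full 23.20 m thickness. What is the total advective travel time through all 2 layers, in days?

With flow normal to the layers, continuity requires the same specific discharge q through every layer.
Σ(b_i/K_i) = 11.6/34.3 + 11.6/1670 = 0.3451 d.
q = Δh / Σ(b_i/K_i) = 9.70 / 0.3451 = 28.10 m/day.
In each layer the seepage velocity is v_i = q/n_i, so the layer transit time is t_i = b_i·n_i / q:
  layer 1 (karst limestone): t_1 = 11.6 × 0.12 / 28.10 = 0.04953 d
  layer 2 (clean gravel): t_2 = 11.6 × 0.27 / 28.10 = 0.1114 d
Total t = Σ t_i = 0.1610 days.

0.161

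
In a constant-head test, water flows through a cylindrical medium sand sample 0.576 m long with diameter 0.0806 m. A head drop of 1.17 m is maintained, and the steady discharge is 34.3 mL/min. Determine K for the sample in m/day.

4.77

Cross-sectional area A = π·(d/2)² = π × (0.0806/2)² = 0.005102 m².
Convert discharge: 34.3 mL/min = 5.717e-07 m³/s.
Darcy's law rearranged: K = Q·L / (A·Δh) = 5.717e-07 × 0.576 / (0.005102 × 1.17) = 5.516e-05 m/s = 4.766 m/day.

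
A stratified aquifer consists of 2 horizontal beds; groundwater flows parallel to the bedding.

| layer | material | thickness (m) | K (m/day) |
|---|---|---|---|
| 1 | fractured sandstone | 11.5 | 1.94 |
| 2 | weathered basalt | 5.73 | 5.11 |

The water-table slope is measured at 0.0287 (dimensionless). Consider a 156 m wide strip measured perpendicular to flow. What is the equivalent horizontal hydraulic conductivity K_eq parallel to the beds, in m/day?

Flow is parallel to layering, so each bed carries its own Darcy discharge and the transmissivities add.
Σ(K_i·b_i) = 1.94×11.5 + 5.11×5.73 = 51.59 m²/day.
Total thickness b = 17.23 m, so K_eq = Σ(K_i·b_i)/b = 2.994 m/day.

2.99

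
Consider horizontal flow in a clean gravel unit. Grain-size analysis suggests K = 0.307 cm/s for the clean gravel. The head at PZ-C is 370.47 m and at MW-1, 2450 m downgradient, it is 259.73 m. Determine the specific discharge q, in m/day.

12.0

Convert K: 0.307 cm/s × 864 = 265.2 m/day.
Hydraulic gradient i = (370.47 − 259.73) / 2450 = 110.74 / 2450 = 0.04520.
Specific discharge q = K · i = 265.2 × 0.04520 = 11.99 m/day.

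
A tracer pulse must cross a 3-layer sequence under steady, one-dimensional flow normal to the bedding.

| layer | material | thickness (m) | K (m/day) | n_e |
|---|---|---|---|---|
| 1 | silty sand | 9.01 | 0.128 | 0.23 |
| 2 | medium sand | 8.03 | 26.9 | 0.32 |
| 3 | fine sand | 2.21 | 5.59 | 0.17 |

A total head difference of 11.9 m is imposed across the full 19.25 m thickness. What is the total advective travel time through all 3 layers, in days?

30.0

With flow normal to the layers, continuity requires the same specific discharge q through every layer.
Σ(b_i/K_i) = 9.01/0.128 + 8.03/26.9 + 2.21/5.59 = 71.08 d.
q = Δh / Σ(b_i/K_i) = 11.9 / 71.08 = 0.1674 m/day.
In each layer the seepage velocity is v_i = q/n_i, so the layer transit time is t_i = b_i·n_i / q:
  layer 1 (silty sand): t_1 = 9.01 × 0.23 / 0.1674 = 12.38 d
  layer 2 (medium sand): t_2 = 8.03 × 0.32 / 0.1674 = 15.35 d
  layer 3 (fine sand): t_3 = 2.21 × 0.17 / 0.1674 = 2.244 d
Total t = Σ t_i = 29.97 days.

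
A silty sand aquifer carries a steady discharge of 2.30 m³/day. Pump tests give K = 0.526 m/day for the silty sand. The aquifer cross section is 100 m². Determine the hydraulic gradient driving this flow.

0.0437

From Q = K·A·i, i = Q / (K·A) = 2.30 / (0.5260 × 100.0) = 0.04373.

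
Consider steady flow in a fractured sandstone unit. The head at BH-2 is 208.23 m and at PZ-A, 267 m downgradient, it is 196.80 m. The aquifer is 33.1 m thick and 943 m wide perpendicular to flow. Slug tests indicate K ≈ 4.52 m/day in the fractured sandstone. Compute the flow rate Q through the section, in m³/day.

6040

Cross-sectional area A = 943 × 33.1 = 31213 m².
Hydraulic gradient i = (208.23 − 196.80) / 267 = 11.43 / 267 = 0.04281.
Darcy's law: Q = K · A · i = 4.520 × 31213 × 0.04281 = 6040 m³/day.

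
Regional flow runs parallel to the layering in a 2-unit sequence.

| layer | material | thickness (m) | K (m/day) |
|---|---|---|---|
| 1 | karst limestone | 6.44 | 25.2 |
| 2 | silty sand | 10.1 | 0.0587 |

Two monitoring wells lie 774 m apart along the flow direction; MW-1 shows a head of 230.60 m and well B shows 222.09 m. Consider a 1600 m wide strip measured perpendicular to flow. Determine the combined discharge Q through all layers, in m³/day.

Flow is parallel to layering, so each bed carries its own Darcy discharge and the transmissivities add.
Σ(K_i·b_i) = 25.2×6.44 + 0.0587×10.1 = 162.9 m²/day.
Hydraulic gradient i = (230.60 − 222.09) / 774 = 8.51 / 774 = 0.01099.
Q = Σ(K_i·b_i) · W · i = 162.9 × 1600 × 0.01099 = 2865 m³/day.

2870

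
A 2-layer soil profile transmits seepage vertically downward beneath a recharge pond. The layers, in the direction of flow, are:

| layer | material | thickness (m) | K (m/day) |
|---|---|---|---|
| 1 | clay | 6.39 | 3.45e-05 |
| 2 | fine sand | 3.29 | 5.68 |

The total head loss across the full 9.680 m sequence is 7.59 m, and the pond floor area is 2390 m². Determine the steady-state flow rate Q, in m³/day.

0.0979

Flow is perpendicular to layering, so the layers act in series and the equivalent K is the thickness-weighted harmonic mean.
Total thickness L = 6.39 + 3.29 = 9.680 m.
Σ(b_i/K_i) = 6.39/3.45e-05 + 3.29/5.68 = 1.852e+05 d.
K_eq = L / Σ(b_i/K_i) = 9.680 / 1.852e+05 = 5.226e-05 m/day.
Q = K_eq · A · (Δh/L) = 5.226e-05 × 2390 × (7.59/9.680) = 0.09794 m³/day.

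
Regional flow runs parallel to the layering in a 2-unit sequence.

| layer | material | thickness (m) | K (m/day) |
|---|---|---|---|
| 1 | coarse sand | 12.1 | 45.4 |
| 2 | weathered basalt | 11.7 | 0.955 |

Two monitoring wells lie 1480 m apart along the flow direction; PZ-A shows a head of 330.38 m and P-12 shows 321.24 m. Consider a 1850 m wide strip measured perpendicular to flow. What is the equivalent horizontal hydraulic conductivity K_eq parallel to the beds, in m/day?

Flow is parallel to layering, so each bed carries its own Darcy discharge and the transmissivities add.
Σ(K_i·b_i) = 45.4×12.1 + 0.955×11.7 = 560.5 m²/day.
Total thickness b = 23.80 m, so K_eq = Σ(K_i·b_i)/b = 23.55 m/day.

23.6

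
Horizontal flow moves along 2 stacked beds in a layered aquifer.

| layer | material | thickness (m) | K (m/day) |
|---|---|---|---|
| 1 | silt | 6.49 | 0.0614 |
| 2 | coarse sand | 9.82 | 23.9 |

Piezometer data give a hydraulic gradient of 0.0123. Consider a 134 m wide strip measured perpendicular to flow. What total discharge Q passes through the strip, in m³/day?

Flow is parallel to layering, so each bed carries its own Darcy discharge and the transmissivities add.
Σ(K_i·b_i) = 0.0614×6.49 + 23.9×9.82 = 235.1 m²/day.
Hydraulic gradient i = 0.0123.
Q = Σ(K_i·b_i) · W · i = 235.1 × 134 × 0.01230 = 387.5 m³/day.

387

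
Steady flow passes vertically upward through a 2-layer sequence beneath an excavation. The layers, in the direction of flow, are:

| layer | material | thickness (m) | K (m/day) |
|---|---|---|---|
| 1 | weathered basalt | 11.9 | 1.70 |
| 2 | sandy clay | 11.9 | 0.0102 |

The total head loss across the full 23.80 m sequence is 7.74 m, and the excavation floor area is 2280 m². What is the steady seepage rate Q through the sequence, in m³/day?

15.0

Flow is perpendicular to layering, so the layers act in series and the equivalent K is the thickness-weighted harmonic mean.
Total thickness L = 11.9 + 11.9 = 23.80 m.
Σ(b_i/K_i) = 11.9/1.70 + 11.9/0.0102 = 1174 d.
K_eq = L / Σ(b_i/K_i) = 23.80 / 1174 = 0.02028 m/day.
Q = K_eq · A · (Δh/L) = 0.02028 × 2280 × (7.74/23.80) = 15.04 m³/day.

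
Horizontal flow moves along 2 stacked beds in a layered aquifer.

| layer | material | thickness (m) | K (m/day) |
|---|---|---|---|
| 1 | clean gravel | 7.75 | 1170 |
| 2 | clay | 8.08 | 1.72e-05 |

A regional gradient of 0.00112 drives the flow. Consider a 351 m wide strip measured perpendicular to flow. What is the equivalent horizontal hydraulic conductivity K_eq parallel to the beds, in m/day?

573

Flow is parallel to layering, so each bed carries its own Darcy discharge and the transmissivities add.
Σ(K_i·b_i) = 1170×7.75 + 1.72e-05×8.08 = 9068 m²/day.
Total thickness b = 15.83 m, so K_eq = Σ(K_i·b_i)/b = 572.8 m/day.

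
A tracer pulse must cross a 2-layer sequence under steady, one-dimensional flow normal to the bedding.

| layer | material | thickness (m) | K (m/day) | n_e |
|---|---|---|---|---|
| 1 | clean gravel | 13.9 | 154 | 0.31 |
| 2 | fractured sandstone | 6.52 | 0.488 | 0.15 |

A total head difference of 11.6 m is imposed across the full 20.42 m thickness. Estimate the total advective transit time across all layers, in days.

6.13

With flow normal to the layers, continuity requires the same specific discharge q through every layer.
Σ(b_i/K_i) = 13.9/154 + 6.52/0.488 = 13.45 d.
q = Δh / Σ(b_i/K_i) = 11.6 / 13.45 = 0.8624 m/day.
In each layer the seepage velocity is v_i = q/n_i, so the layer transit time is t_i = b_i·n_i / q:
  layer 1 (clean gravel): t_1 = 13.9 × 0.31 / 0.8624 = 4.997 d
  layer 2 (fractured sandstone): t_2 = 6.52 × 0.15 / 0.8624 = 1.134 d
Total t = Σ t_i = 6.131 days.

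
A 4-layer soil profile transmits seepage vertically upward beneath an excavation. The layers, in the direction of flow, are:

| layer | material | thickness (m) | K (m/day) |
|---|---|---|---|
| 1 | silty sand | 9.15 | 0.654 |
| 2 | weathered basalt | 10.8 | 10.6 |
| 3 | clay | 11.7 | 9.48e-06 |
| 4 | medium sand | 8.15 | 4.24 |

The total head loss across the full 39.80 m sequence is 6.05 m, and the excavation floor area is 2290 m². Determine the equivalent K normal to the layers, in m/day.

3.22e-05

Flow is perpendicular to layering, so the layers act in series and the equivalent K is the thickness-weighted harmonic mean.
Total thickness L = 9.15 + 10.8 + 11.7 + 8.15 = 39.80 m.
Σ(b_i/K_i) = 9.15/0.654 + 10.8/10.6 + 11.7/9.48e-06 + 8.15/4.24 = 1.234e+06 d.
K_eq = L / Σ(b_i/K_i) = 39.80 / 1.234e+06 = 3.225e-05 m/day.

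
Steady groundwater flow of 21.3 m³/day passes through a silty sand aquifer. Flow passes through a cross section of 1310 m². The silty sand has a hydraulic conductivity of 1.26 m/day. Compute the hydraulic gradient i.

0.0129

From Q = K·A·i, i = Q / (K·A) = 21.3 / (1.260 × 1310) = 0.01290.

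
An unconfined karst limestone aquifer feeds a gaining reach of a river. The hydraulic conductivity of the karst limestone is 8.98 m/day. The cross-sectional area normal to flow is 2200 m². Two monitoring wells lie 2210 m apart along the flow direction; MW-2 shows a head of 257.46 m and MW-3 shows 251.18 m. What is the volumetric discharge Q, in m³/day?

56.1

Hydraulic gradient i = (257.46 − 251.18) / 2210 = 6.28 / 2210 = 0.002842.
Darcy's law: Q = K · A · i = 8.980 × 2200 × 0.002842 = 56.14 m³/day.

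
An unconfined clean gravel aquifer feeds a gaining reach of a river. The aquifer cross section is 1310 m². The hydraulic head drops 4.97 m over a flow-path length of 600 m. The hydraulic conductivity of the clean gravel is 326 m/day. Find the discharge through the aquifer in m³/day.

Hydraulic gradient i = Δh / L = 4.97 / 600 = 0.008283.
Darcy's law: Q = K · A · i = 326.0 × 1310 × 0.008283 = 3537 m³/day.

3540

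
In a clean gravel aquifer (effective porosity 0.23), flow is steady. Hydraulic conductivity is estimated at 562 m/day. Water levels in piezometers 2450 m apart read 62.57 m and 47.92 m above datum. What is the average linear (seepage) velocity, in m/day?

Hydraulic gradient i = (62.57 − 47.92) / 2450 = 14.65 / 2450 = 0.005980.
Darcy flux q = K · i = 562.0 × 0.005980 = 3.361 m/day.
Seepage velocity v = q / n_e = 3.361 / 0.23 = 14.61 m/day.

14.6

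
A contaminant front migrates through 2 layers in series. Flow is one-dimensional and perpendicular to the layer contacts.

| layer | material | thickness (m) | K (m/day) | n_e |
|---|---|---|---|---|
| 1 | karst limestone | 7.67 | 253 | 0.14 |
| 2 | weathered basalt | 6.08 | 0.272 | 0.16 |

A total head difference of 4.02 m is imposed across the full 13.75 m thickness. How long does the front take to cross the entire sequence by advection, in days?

11.4

With flow normal to the layers, continuity requires the same specific discharge q through every layer.
Σ(b_i/K_i) = 7.67/253 + 6.08/0.272 = 22.38 d.
q = Δh / Σ(b_i/K_i) = 4.02 / 22.38 = 0.1796 m/day.
In each layer the seepage velocity is v_i = q/n_i, so the layer transit time is t_i = b_i·n_i / q:
  layer 1 (karst limestone): t_1 = 7.67 × 0.14 / 0.1796 = 5.979 d
  layer 2 (weathered basalt): t_2 = 6.08 × 0.16 / 0.1796 = 5.417 d
Total t = Σ t_i = 11.40 days.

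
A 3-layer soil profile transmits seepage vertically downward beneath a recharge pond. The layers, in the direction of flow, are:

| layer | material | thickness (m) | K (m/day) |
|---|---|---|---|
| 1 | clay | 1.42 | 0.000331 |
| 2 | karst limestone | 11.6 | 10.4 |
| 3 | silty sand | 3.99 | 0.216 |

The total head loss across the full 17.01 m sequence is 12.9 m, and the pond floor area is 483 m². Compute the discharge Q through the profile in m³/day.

Flow is perpendicular to layering, so the layers act in series and the equivalent K is the thickness-weighted harmonic mean.
Total thickness L = 1.42 + 11.6 + 3.99 = 17.01 m.
Σ(b_i/K_i) = 1.42/0.000331 + 11.6/10.4 + 3.99/0.216 = 4310 d.
K_eq = L / Σ(b_i/K_i) = 17.01 / 4310 = 0.003947 m/day.
Q = K_eq · A · (Δh/L) = 0.003947 × 483 × (12.9/17.01) = 1.446 m³/day.

1.45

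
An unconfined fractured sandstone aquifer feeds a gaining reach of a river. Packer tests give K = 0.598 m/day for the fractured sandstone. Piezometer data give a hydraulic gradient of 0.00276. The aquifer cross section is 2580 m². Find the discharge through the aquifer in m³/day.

4.26

Hydraulic gradient i = 0.00276.
Darcy's law: Q = K · A · i = 0.5980 × 2580 × 0.002760 = 4.258 m³/day.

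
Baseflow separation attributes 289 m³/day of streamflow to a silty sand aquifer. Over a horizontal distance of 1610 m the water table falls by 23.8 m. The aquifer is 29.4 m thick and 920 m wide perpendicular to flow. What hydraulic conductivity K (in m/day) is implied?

Cross-sectional area A = 920 × 29.4 = 27048 m².
Hydraulic gradient i = Δh / L = 23.8 / 1610 = 0.01478.
From Q = K·A·i, K = Q / (A·i) = 289 / (27048 × 0.01478) = 0.7228 m/day.

0.723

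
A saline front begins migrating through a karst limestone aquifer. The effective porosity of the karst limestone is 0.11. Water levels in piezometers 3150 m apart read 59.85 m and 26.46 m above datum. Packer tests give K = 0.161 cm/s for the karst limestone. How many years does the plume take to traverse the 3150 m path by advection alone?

0.643

Convert K: 0.161 cm/s × 864 = 139.1 m/day.
Hydraulic gradient i = (59.85 − 26.46) / 3150 = 33.39 / 3150 = 0.01060.
Darcy flux q = K · i = 139.1 × 0.01060 = 1.475 m/day.
Seepage velocity v = q / n_e = 1.475 / 0.11 = 13.40 m/day.
Travel time t = L / v = 3150 / 13.40 = 235.0 days = 0.6434 years.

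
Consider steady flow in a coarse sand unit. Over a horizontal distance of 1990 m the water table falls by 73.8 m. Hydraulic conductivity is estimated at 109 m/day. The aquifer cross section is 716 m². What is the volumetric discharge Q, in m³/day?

2890

Hydraulic gradient i = Δh / L = 73.8 / 1990 = 0.03709.
Darcy's law: Q = K · A · i = 109.0 × 716.0 × 0.03709 = 2894 m³/day.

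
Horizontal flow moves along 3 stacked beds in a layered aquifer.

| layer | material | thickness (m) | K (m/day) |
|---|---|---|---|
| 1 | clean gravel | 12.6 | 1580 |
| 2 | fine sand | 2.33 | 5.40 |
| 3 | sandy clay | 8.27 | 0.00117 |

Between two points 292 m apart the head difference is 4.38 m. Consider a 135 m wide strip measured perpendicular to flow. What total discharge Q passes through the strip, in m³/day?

40300

Flow is parallel to layering, so each bed carries its own Darcy discharge and the transmissivities add.
Σ(K_i·b_i) = 1580×12.6 + 5.40×2.33 + 0.00117×8.27 = 19921 m²/day.
Hydraulic gradient i = Δh / L = 4.38 / 292 = 0.01500.
Q = Σ(K_i·b_i) · W · i = 19921 × 135 × 0.01500 = 40339 m³/day.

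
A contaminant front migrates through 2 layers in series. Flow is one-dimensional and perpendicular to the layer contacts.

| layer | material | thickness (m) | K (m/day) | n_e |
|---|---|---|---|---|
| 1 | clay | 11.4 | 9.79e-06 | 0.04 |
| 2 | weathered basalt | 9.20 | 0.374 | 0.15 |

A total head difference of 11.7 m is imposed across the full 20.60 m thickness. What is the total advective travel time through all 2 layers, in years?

500

With flow normal to the layers, continuity requires the same specific discharge q through every layer.
Σ(b_i/K_i) = 11.4/9.79e-06 + 9.20/0.374 = 1.164e+06 d.
q = Δh / Σ(b_i/K_i) = 11.7 / 1.164e+06 = 1.005e-05 m/day.
In each layer the seepage velocity is v_i = q/n_i, so the layer transit time is t_i = b_i·n_i / q:
  layer 1 (clay): t_1 = 11.4 × 0.04 / 1.005e-05 = 45385 d
  layer 2 (weathered basalt): t_2 = 9.20 × 0.15 / 1.005e-05 = 1.373e+05 d
Total t = Σ t_i = 1.827e+05 days = 500.3 years.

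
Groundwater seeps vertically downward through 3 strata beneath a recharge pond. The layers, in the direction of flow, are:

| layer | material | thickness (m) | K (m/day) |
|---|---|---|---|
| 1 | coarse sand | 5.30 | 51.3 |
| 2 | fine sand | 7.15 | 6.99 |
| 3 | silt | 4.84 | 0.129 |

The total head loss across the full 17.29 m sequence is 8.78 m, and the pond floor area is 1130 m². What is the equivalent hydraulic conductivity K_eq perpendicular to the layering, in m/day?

Flow is perpendicular to layering, so the layers act in series and the equivalent K is the thickness-weighted harmonic mean.
Total thickness L = 5.30 + 7.15 + 4.84 = 17.29 m.
Σ(b_i/K_i) = 5.30/51.3 + 7.15/6.99 + 4.84/0.129 = 38.65 d.
K_eq = L / Σ(b_i/K_i) = 17.29 / 38.65 = 0.4474 m/day.

0.447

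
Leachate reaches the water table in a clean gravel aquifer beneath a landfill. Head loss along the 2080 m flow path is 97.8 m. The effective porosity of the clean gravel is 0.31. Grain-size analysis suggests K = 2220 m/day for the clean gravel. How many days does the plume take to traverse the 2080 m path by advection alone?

Hydraulic gradient i = Δh / L = 97.8 / 2080 = 0.04702.
Darcy flux q = K · i = 2220 × 0.04702 = 104.4 m/day.
Seepage velocity v = q / n_e = 104.4 / 0.31 = 336.7 m/day.
Travel time t = L / v = 2080 / 336.7 = 6.177 days.

6.18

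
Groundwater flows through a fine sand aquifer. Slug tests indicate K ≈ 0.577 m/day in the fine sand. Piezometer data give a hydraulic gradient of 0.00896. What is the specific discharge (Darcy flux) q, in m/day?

Hydraulic gradient i = 0.00896.
Specific discharge q = K · i = 0.5770 × 0.008960 = 0.005170 m/day.

0.00517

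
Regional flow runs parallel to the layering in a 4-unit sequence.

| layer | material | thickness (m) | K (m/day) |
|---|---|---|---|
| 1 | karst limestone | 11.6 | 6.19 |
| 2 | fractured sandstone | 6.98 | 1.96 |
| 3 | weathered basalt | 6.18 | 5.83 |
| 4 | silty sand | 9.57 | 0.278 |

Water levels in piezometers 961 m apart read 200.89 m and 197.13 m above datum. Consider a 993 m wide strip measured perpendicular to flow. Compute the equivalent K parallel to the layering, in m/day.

Flow is parallel to layering, so each bed carries its own Darcy discharge and the transmissivities add.
Σ(K_i·b_i) = 6.19×11.6 + 1.96×6.98 + 5.83×6.18 + 0.278×9.57 = 124.2 m²/day.
Total thickness b = 34.33 m, so K_eq = Σ(K_i·b_i)/b = 3.617 m/day.

3.62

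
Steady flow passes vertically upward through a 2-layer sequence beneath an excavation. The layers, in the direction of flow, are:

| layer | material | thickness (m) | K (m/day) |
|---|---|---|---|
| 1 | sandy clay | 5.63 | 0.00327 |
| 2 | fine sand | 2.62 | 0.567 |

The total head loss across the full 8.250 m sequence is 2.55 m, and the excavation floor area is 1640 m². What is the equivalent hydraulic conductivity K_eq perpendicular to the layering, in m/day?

0.00478

Flow is perpendicular to layering, so the layers act in series and the equivalent K is the thickness-weighted harmonic mean.
Total thickness L = 5.63 + 2.62 = 8.250 m.
Σ(b_i/K_i) = 5.63/0.00327 + 2.62/0.567 = 1726 d.
K_eq = L / Σ(b_i/K_i) = 8.250 / 1726 = 0.004779 m/day.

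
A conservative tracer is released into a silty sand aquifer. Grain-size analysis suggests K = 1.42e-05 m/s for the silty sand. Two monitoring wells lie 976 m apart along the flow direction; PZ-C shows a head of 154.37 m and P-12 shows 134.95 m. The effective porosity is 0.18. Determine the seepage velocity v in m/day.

0.136

Convert K: 1.42e-05 m/s × 86400 = 1.227 m/day.
Hydraulic gradient i = (154.37 − 134.95) / 976 = 19.42 / 976 = 0.01990.
Darcy flux q = K · i = 1.227 × 0.01990 = 0.02441 m/day.
Seepage velocity v = q / n_e = 0.02441 / 0.18 = 0.1356 m/day.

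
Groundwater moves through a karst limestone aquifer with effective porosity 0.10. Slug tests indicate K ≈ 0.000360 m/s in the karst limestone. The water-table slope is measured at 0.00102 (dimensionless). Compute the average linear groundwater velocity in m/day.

Convert K: 0.000360 m/s × 86400 = 31.10 m/day.
Hydraulic gradient i = 0.00102.
Darcy flux q = K · i = 31.10 × 0.001020 = 0.03173 m/day.
Seepage velocity v = q / n_e = 0.03173 / 0.10 = 0.3173 m/day.

0.317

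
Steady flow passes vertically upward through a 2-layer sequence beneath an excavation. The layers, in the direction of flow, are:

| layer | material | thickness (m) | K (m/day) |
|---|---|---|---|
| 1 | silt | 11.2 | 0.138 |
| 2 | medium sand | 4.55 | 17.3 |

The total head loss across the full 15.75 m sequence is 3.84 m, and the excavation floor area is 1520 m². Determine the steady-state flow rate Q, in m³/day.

71.7

Flow is perpendicular to layering, so the layers act in series and the equivalent K is the thickness-weighted harmonic mean.
Total thickness L = 11.2 + 4.55 = 15.75 m.
Σ(b_i/K_i) = 11.2/0.138 + 4.55/17.3 = 81.42 d.
K_eq = L / Σ(b_i/K_i) = 15.75 / 81.42 = 0.1934 m/day.
Q = K_eq · A · (Δh/L) = 0.1934 × 1520 × (3.84/15.75) = 71.69 m³/day.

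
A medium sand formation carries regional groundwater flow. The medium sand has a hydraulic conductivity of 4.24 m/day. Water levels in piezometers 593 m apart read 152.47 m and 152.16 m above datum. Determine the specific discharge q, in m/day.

0.00222

Hydraulic gradient i = (152.47 − 152.16) / 593 = 0.31 / 593 = 0.0005228.
Specific discharge q = K · i = 4.240 × 0.0005228 = 0.002217 m/day.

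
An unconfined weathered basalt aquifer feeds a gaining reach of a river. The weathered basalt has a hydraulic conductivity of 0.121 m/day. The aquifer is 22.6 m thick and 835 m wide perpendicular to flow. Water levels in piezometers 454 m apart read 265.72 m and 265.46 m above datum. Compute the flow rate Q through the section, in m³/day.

Cross-sectional area A = 835 × 22.6 = 18871 m².
Hydraulic gradient i = (265.72 − 265.46) / 454 = 0.26 / 454 = 0.0005727.
Darcy's law: Q = K · A · i = 0.1210 × 18871 × 0.0005727 = 1.308 m³/day.

1.31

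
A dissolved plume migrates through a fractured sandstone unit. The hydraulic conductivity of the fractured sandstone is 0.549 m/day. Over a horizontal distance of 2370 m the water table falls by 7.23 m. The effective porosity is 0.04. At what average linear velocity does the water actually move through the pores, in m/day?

0.0419

Hydraulic gradient i = Δh / L = 7.23 / 2370 = 0.003051.
Darcy flux q = K · i = 0.5490 × 0.003051 = 0.001675 m/day.
Seepage velocity v = q / n_e = 0.001675 / 0.04 = 0.04187 m/day.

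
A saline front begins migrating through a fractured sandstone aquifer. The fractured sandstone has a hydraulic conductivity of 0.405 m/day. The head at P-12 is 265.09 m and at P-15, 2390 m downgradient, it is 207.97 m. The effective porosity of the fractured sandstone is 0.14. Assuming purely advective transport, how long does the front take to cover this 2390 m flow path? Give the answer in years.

94.6

Hydraulic gradient i = (265.09 − 207.97) / 2390 = 57.12 / 2390 = 0.02390.
Darcy flux q = K · i = 0.4050 × 0.02390 = 0.009679 m/day.
Seepage velocity v = q / n_e = 0.009679 / 0.14 = 0.06914 m/day.
Travel time t = L / v = 2390 / 0.06914 = 34569 days = 94.64 years.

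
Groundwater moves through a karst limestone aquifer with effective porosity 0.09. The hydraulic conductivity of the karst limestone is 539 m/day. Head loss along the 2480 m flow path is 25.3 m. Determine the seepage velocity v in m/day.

61.1

Hydraulic gradient i = Δh / L = 25.3 / 2480 = 0.01020.
Darcy flux q = K · i = 539.0 × 0.01020 = 5.499 m/day.
Seepage velocity v = q / n_e = 5.499 / 0.09 = 61.10 m/day.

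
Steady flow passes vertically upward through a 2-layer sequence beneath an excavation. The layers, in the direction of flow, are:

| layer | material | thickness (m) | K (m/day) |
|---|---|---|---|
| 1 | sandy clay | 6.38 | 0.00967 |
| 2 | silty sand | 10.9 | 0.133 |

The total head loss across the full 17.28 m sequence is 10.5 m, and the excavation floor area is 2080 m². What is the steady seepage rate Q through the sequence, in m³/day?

Flow is perpendicular to layering, so the layers act in series and the equivalent K is the thickness-weighted harmonic mean.
Total thickness L = 6.38 + 10.9 = 17.28 m.
Σ(b_i/K_i) = 6.38/0.00967 + 10.9/0.133 = 741.7 d.
K_eq = L / Σ(b_i/K_i) = 17.28 / 741.7 = 0.02330 m/day.
Q = K_eq · A · (Δh/L) = 0.02330 × 2080 × (10.5/17.28) = 29.44 m³/day.

29.4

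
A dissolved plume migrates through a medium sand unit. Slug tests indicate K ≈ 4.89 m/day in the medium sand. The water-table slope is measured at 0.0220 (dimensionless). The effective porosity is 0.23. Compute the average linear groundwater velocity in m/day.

Hydraulic gradient i = 0.0220.
Darcy flux q = K · i = 4.890 × 0.02200 = 0.1076 m/day.
Seepage velocity v = q / n_e = 0.1076 / 0.23 = 0.4677 m/day.

0.468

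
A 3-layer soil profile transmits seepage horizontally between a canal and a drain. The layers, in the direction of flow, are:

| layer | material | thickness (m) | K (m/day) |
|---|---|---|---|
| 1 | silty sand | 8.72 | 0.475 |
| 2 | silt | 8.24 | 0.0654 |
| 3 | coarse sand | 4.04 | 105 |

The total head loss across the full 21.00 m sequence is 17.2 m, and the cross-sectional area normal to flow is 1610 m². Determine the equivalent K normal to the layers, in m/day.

Flow is perpendicular to layering, so the layers act in series and the equivalent K is the thickness-weighted harmonic mean.
Total thickness L = 8.72 + 8.24 + 4.04 = 21.00 m.
Σ(b_i/K_i) = 8.72/0.475 + 8.24/0.0654 + 4.04/105 = 144.4 d.
K_eq = L / Σ(b_i/K_i) = 21.00 / 144.4 = 0.1454 m/day.

0.145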